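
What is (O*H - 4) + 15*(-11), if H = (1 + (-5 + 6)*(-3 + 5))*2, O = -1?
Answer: -175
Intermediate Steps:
H = 6 (H = (1 + 1*2)*2 = (1 + 2)*2 = 3*2 = 6)
(O*H - 4) + 15*(-11) = (-1*6 - 4) + 15*(-11) = (-6 - 4) - 165 = -10 - 165 = -175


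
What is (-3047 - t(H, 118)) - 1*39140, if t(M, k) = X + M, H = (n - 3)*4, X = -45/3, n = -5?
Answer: -42140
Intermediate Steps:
X = -15 (X = -45*⅓ = -15)
H = -32 (H = (-5 - 3)*4 = -8*4 = -32)
t(M, k) = -15 + M
(-3047 - t(H, 118)) - 1*39140 = (-3047 - (-15 - 32)) - 1*39140 = (-3047 - 1*(-47)) - 39140 = (-3047 + 47) - 39140 = -3000 - 39140 = -42140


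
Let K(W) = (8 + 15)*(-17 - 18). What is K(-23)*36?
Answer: -28980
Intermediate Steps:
K(W) = -805 (K(W) = 23*(-35) = -805)
K(-23)*36 = -805*36 = -28980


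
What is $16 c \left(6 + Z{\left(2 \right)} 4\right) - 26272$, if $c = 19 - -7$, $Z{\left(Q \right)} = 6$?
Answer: $-13792$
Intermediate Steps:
$c = 26$ ($c = 19 + 7 = 26$)
$16 c \left(6 + Z{\left(2 \right)} 4\right) - 26272 = 16 \cdot 26 \left(6 + 6 \cdot 4\right) - 26272 = 416 \left(6 + 24\right) - 26272 = 416 \cdot 30 - 26272 = 12480 - 26272 = -13792$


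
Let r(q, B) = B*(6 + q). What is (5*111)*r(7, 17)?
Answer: 122655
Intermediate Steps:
(5*111)*r(7, 17) = (5*111)*(17*(6 + 7)) = 555*(17*13) = 555*221 = 122655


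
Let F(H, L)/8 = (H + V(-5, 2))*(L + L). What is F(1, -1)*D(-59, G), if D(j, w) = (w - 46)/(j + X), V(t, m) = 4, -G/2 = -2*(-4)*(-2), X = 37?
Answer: -560/11 ≈ -50.909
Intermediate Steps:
G = 32 (G = -2*(-2*(-4))*(-2) = -16*(-2) = -2*(-16) = 32)
F(H, L) = 16*L*(4 + H) (F(H, L) = 8*((H + 4)*(L + L)) = 8*((4 + H)*(2*L)) = 8*(2*L*(4 + H)) = 16*L*(4 + H))
D(j, w) = (-46 + w)/(37 + j) (D(j, w) = (w - 46)/(j + 37) = (-46 + w)/(37 + j))
F(1, -1)*D(-59, G) = (16*(-1)*(4 + 1))*((-46 + 32)/(37 - 59)) = (16*(-1)*5)*(-14/(-22)) = -(-40)*(-14)/11 = -80*7/11 = -560/11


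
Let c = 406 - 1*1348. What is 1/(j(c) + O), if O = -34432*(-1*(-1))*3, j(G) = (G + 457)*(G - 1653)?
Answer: 1/1155279 ≈ 8.6559e-7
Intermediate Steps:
c = -942 (c = 406 - 1348 = -942)
j(G) = (-1653 + G)*(457 + G) (j(G) = (457 + G)*(-1653 + G) = (-1653 + G)*(457 + G))
O = -103296 (O = -34432*3 = -103296)
1/(j(c) + O) = 1/((-755421 + (-942)**2 - 1196*(-942)) - 103296) = 1/((-755421 + 887364 + 1126632) - 103296) = 1/(1258575 - 103296) = 1/1155279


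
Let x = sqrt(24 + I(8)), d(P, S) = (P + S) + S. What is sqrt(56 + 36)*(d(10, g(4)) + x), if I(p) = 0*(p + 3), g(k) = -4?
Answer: 4*sqrt(23) + 4*sqrt(138) ≈ 66.173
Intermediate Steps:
I(p) = 0 (I(p) = 0*(3 + p) = 0)
d(P, S) = P + 2*S
x = 2*sqrt(6) (x = sqrt(24 + 0) = sqrt(24) = 2*sqrt(6) ≈ 4.8990)
sqrt(56 + 36)*(d(10, g(4)) + x) = sqrt(56 + 36)*((10 + 2*(-4)) + 2*sqrt(6)) = sqrt(92)*((10 - 8) + 2*sqrt(6)) = (2*sqrt(23))*(2 + 2*sqrt(6)) = 2*sqrt(23)*(2 + 2*sqrt(6))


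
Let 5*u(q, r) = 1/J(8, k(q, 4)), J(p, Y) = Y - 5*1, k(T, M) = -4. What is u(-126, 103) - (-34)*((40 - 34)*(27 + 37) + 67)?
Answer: 690029/45 ≈ 15334.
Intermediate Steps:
J(p, Y) = -5 + Y (J(p, Y) = Y - 5 = -5 + Y)
u(q, r) = -1/45 (u(q, r) = 1/(5*(-5 - 4)) = (⅕)/(-9) = (⅕)*(-⅑) = -1/45)
u(-126, 103) - (-34)*((40 - 34)*(27 + 37) + 67) = -1/45 - (-34)*((40 - 34)*(27 + 37) + 67) = -1/45 - (-34)*(6*64 + 67) = -1/45 - (-34)*(384 + 67) = -1/45 - (-34)*451 = -1/45 - 1*(-15334) = -1/45 + 15334 = 690029/45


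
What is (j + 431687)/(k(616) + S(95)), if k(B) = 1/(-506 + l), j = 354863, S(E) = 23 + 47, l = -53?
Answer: 439681450/39129 ≈ 11237.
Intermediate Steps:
S(E) = 70
k(B) = -1/559 (k(B) = 1/(-506 - 53) = 1/(-559) = -1/559)
(j + 431687)/(k(616) + S(95)) = (354863 + 431687)/(-1/559 + 70) = 786550/(39129/559) = 786550*(559/39129) = 439681450/39129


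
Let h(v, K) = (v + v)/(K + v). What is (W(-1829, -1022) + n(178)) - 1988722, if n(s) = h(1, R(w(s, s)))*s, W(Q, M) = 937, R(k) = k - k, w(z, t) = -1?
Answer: -1987429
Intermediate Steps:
R(k) = 0
h(v, K) = 2*v/(K + v) (h(v, K) = (2*v)/(K + v) = 2*v/(K + v))
n(s) = 2*s (n(s) = (2*1/(0 + 1))*s = (2*1/1)*s = (2*1*1)*s = 2*s)
(W(-1829, -1022) + n(178)) - 1988722 = (937 + 2*178) - 1988722 = (937 + 356) - 1988722 = 1293 - 1988722 = -1987429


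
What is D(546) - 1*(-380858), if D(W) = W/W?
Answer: 380859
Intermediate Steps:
D(W) = 1
D(546) - 1*(-380858) = 1 - 1*(-380858) = 1 + 380858 = 380859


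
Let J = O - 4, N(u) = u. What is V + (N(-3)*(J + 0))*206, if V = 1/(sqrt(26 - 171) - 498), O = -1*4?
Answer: 1226848158/248149 - I*sqrt(145)/248149 ≈ 4944.0 - 4.8526e-5*I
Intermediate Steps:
O = -4
J = -8 (J = -4 - 4 = -8)
V = 1/(-498 + I*sqrt(145)) (V = 1/(sqrt(-145) - 498) = 1/(I*sqrt(145) - 498) = 1/(-498 + I*sqrt(145)) ≈ -0.0020069 - 4.853e-5*I)
V + (N(-3)*(J + 0))*206 = (-498/248149 - I*sqrt(145)/248149) - 3*(-8 + 0)*206 = (-498/248149 - I*sqrt(145)/248149) - 3*(-8)*206 = (-498/248149 - I*sqrt(145)/248149) + 24*206 = (-498/248149 - I*sqrt(145)/248149) + 4944 = 1226848158/248149 - I*sqrt(145)/248149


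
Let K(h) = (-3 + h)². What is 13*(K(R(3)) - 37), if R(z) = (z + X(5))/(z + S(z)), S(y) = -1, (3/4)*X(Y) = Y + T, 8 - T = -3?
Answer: 22009/36 ≈ 611.36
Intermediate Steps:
T = 11 (T = 8 - 1*(-3) = 8 + 3 = 11)
X(Y) = 44/3 + 4*Y/3 (X(Y) = 4*(Y + 11)/3 = 4*(11 + Y)/3 = 44/3 + 4*Y/3)
R(z) = (64/3 + z)/(-1 + z) (R(z) = (z + (44/3 + (4/3)*5))/(z - 1) = (z + (44/3 + 20/3))/(-1 + z) = (z + 64/3)/(-1 + z) = (64/3 + z)/(-1 + z))
13*(K(R(3)) - 37) = 13*((-3 + (64/3 + 3)/(-1 + 3))² - 37) = 13*((-3 + (73/3)/2)² - 37) = 13*((-3 + (½)*(73/3))² - 37) = 13*((-3 + 73/6)² - 37) = 13*((55/6)² - 37) = 13*(3025/36 - 37) = 13*(1693/36) = 22009/36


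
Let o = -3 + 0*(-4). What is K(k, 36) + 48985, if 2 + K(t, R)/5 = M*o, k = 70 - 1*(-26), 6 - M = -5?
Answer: 48810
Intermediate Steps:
M = 11 (M = 6 - 1*(-5) = 6 + 5 = 11)
o = -3 (o = -3 + 0 = -3)
k = 96 (k = 70 + 26 = 96)
K(t, R) = -175 (K(t, R) = -10 + 5*(11*(-3)) = -10 + 5*(-33) = -10 - 165 = -175)
K(k, 36) + 48985 = -175 + 48985 = 48810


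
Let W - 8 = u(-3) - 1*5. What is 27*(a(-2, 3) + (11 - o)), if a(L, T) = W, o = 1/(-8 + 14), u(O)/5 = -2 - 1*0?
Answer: 207/2 ≈ 103.50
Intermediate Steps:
u(O) = -10 (u(O) = 5*(-2 - 1*0) = 5*(-2 + 0) = 5*(-2) = -10)
o = 1/6 ≈ 0.16667
W = -7 (W = 8 + (-10 - 1*5) = 8 + (-10 - 5) = 8 - 15 = -7)
a(L, T) = -7
27*(a(-2, 3) + (11 - o)) = 27*(-7 + (11 - 1*1/6)) = 27*(-7 + (11 - 1/6)) = 27*(-7 + 65/6) = 27*(23/6) = 207/2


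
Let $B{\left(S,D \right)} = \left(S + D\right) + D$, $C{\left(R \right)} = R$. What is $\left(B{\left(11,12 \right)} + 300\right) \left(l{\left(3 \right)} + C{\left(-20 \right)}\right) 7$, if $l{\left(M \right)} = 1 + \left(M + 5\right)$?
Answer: $-25795$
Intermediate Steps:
$l{\left(M \right)} = 6 + M$ ($l{\left(M \right)} = 1 + \left(5 + M\right) = 6 + M$)
$B{\left(S,D \right)} = S + 2 D$ ($B{\left(S,D \right)} = \left(D + S\right) + D = S + 2 D$)
$\left(B{\left(11,12 \right)} + 300\right) \left(l{\left(3 \right)} + C{\left(-20 \right)}\right) 7 = \left(\left(11 + 2 \cdot 12\right) + 300\right) \left(\left(6 + 3\right) - 20\right) 7 = \left(\left(11 + 24\right) + 300\right) \left(9 - 20\right) 7 = \left(35 + 300\right) \left(-11\right) 7 = 335 \left(-11\right) 7 = \left(-3685\right) 7 = -25795$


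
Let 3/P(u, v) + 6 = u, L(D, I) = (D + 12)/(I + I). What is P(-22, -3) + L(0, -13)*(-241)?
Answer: 40449/364 ≈ 111.12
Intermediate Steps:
L(D, I) = (12 + D)/(2*I) (L(D, I) = (12 + D)/((2*I)) = (12 + D)*(1/(2*I)) = (12 + D)/(2*I))
P(u, v) = 3/(-6 + u)
P(-22, -3) + L(0, -13)*(-241) = 3/(-6 - 22) + ((½)*(12 + 0)/(-13))*(-241) = 3/(-28) + ((½)*(-1/13)*12)*(-241) = 3*(-1/28) - 6/13*(-241) = -3/28 + 1446/13 = 40449/364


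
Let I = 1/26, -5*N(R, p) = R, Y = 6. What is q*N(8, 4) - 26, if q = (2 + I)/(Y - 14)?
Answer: -3327/130 ≈ -25.592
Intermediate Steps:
N(R, p) = -R/5
I = 1/26 ≈ 0.038462
q = -53/208 (q = (2 + 1/26)/(6 - 14) = (53/26)/(-8) = (53/26)*(-⅛) = -53/208 ≈ -0.25481)
q*N(8, 4) - 26 = -(-53)*8/1040 - 26 = -53/208*(-8/5) - 26 = 53/130 - 26 = -3327/130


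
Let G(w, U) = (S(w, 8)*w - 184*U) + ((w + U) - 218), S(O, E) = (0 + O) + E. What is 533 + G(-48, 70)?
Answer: -10623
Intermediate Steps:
S(O, E) = E + O (S(O, E) = O + E = E + O)
G(w, U) = -218 + w - 183*U + w*(8 + w) (G(w, U) = ((8 + w)*w - 184*U) + ((w + U) - 218) = (w*(8 + w) - 184*U) + ((U + w) - 218) = (-184*U + w*(8 + w)) + (-218 + U + w) = -218 + w - 183*U + w*(8 + w))
533 + G(-48, 70) = 533 + (-218 - 48 - 183*70 - 48*(8 - 48)) = 533 + (-218 - 48 - 12810 - 48*(-40)) = 533 + (-218 - 48 - 12810 + 1920) = 533 - 11156 = -10623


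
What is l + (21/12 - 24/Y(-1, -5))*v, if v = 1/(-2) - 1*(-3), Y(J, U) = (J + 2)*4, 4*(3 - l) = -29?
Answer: -3/8 ≈ -0.37500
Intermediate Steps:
l = 41/4 (l = 3 - 1/4*(-29) = 3 + 29/4 = 41/4 ≈ 10.250)
Y(J, U) = 8 + 4*J (Y(J, U) = (2 + J)*4 = 8 + 4*J)
v = 5/2 (v = -1/2 + 3 = 5/2 ≈ 2.5000)
l + (21/12 - 24/Y(-1, -5))*v = 41/4 + (21/12 - 24/(8 + 4*(-1)))*(5/2) = 41/4 + (21*(1/12) - 24/(8 - 4))*(5/2) = 41/4 + (7/4 - 24/4)*(5/2) = 41/4 + (7/4 - 24*1/4)*(5/2) = 41/4 + (7/4 - 6)*(5/2) = 41/4 - 17/4*5/2 = 41/4 - 85/8 = -3/8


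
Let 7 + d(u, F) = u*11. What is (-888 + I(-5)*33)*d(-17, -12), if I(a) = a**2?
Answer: 12222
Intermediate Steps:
d(u, F) = -7 + 11*u (d(u, F) = -7 + u*11 = -7 + 11*u)
(-888 + I(-5)*33)*d(-17, -12) = (-888 + (-5)**2*33)*(-7 + 11*(-17)) = (-888 + 25*33)*(-7 - 187) = (-888 + 825)*(-194) = -63*(-194) = 12222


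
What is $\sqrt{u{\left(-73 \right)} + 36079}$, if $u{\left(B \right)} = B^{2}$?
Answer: $8 \sqrt{647} \approx 203.49$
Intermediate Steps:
$\sqrt{u{\left(-73 \right)} + 36079} = \sqrt{\left(-73\right)^{2} + 36079} = \sqrt{5329 + 36079} = \sqrt{41408} = 8 \sqrt{647}$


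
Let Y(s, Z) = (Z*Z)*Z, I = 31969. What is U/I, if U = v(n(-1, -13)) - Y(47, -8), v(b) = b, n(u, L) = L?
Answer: 499/31969 ≈ 0.015609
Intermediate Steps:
Y(s, Z) = Z³ (Y(s, Z) = Z²*Z = Z³)
U = 499 (U = -13 - 1*(-8)³ = -13 - 1*(-512) = -13 + 512 = 499)
U/I = 499/31969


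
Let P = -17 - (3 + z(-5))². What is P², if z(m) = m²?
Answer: 641601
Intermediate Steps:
P = -801 (P = -17 - (3 + (-5)²)² = -17 - (3 + 25)² = -17 - 1*28² = -17 - 1*784 = -17 - 784 = -801)
P² = (-801)² = 641601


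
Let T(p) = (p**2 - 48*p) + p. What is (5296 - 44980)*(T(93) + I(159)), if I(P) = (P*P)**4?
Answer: -16210351629660445719516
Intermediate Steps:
T(p) = p**2 - 47*p
I(P) = P**8 (I(P) = (P**2)**4 = P**8)
(5296 - 44980)*(T(93) + I(159)) = (5296 - 44980)*(93*(-47 + 93) + 159**8) = -39684*(93*46 + 408485828788939521) = -39684*(4278 + 408485828788939521) = -39684*408485828788943799 = -16210351629660445719516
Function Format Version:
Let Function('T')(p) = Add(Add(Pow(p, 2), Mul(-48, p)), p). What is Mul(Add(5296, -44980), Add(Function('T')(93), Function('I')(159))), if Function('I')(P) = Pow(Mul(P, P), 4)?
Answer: -16210351629660445719516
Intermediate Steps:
Function('T')(p) = Add(Pow(p, 2), Mul(-47, p))
Function('I')(P) = Pow(P, 8) (Function('I')(P) = Pow(Pow(P, 2), 4) = Pow(P, 8))
Mul(Add(5296, -44980), Add(Function('T')(93), Function('I')(159))) = Mul(Add(5296, -44980), Add(Mul(93, Add(-47, 93)), Pow(159, 8))) = Mul(-39684, Add(Mul(93, 46), 408485828788939521)) = Mul(-39684, Add(4278, 408485828788939521)) = Mul(-39684, 408485828788943799) = -16210351629660445719516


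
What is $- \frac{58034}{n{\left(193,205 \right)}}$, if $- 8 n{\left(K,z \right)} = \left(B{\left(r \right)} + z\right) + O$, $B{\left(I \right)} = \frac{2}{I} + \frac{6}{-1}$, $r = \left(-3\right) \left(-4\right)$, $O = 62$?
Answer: $\frac{2785632}{1567} \approx 1777.7$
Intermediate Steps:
$r = 12$
$B{\left(I \right)} = -6 + \frac{2}{I}$ ($B{\left(I \right)} = \frac{2}{I} + 6 \left(-1\right) = \frac{2}{I} - 6 = -6 + \frac{2}{I}$)
$n{\left(K,z \right)} = - \frac{337}{48} - \frac{z}{8}$ ($n{\left(K,z \right)} = - \frac{\left(\left(-6 + \frac{2}{12}\right) + z\right) + 62}{8} = - \frac{\left(\left(-6 + 2 \cdot \frac{1}{12}\right) + z\right) + 62}{8} = - \frac{\left(\left(-6 + \frac{1}{6}\right) + z\right) + 62}{8} = - \frac{\left(- \frac{35}{6} + z\right) + 62}{8} = - \frac{\frac{337}{6} + z}{8} = - \frac{337}{48} - \frac{z}{8}$)
$- \frac{58034}{n{\left(193,205 \right)}} = - \frac{58034}{- \frac{337}{48} - \frac{205}{8}} = - \frac{58034}{- \frac{1567}{48}} = \left(-58034\right) \left(- \frac{48}{1567}\right) = \frac{2785632}{1567}$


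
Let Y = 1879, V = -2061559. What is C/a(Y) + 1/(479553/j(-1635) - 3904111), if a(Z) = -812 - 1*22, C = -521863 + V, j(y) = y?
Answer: 2748632283604741/887334444282 ≈ 3097.6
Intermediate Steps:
C = -2583422 (C = -521863 - 2061559 = -2583422)
a(Z) = -834 (a(Z) = -812 - 22 = -834)
C/a(Y) + 1/(479553/j(-1635) - 3904111) = -2583422/(-834) + 1/(479553/(-1635) - 3904111) = -2583422*(-1/834) + 1/(479553*(-1/1635) - 3904111) = 1291711/417 + 1/(-159851/545 - 3904111) = 1291711/417 + 1/(-2127900346/545) = 1291711/417 - 545/2127900346 = 2748632283604741/887334444282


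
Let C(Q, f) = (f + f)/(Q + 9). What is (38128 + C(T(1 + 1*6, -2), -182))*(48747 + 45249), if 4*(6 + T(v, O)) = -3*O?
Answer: 3576276256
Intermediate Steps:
T(v, O) = -6 - 3*O/4 (T(v, O) = -6 + (-3*O)/4 = -6 - 3*O/4)
C(Q, f) = 2*f/(9 + Q) (C(Q, f) = (2*f)/(9 + Q) = 2*f/(9 + Q))
(38128 + C(T(1 + 1*6, -2), -182))*(48747 + 45249) = (38128 + 2*(-182)/(9 + (-6 - 3/4*(-2))))*(48747 + 45249) = (38128 + 2*(-182)/(9 + (-6 + 3/2)))*93996 = (38128 + 2*(-182)/(9 - 9/2))*93996 = (38128 + 2*(-182)/(9/2))*93996 = (38128 + 2*(-182)*(2/9))*93996 = (38128 - 728/9)*93996 = (342424/9)*93996 = 3576276256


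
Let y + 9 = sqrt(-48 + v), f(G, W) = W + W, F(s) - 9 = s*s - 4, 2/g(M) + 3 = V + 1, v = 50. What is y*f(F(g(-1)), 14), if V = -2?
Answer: -252 + 28*sqrt(2) ≈ -212.40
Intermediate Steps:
g(M) = -1/2 (g(M) = 2/(-3 + (-2 + 1)) = 2/(-3 - 1) = 2/(-4) = 2*(-1/4) = -1/2)
F(s) = 5 + s**2 (F(s) = 9 + (s*s - 4) = 9 + (s**2 - 4) = 9 + (-4 + s**2) = 5 + s**2)
f(G, W) = 2*W
y = -9 + sqrt(2) (y = -9 + sqrt(-48 + 50) = -9 + sqrt(2) ≈ -7.5858)
y*f(F(g(-1)), 14) = (-9 + sqrt(2))*(2*14) = (-9 + sqrt(2))*28 = -252 + 28*sqrt(2)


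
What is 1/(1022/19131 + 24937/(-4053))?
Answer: -1230761/7506787 ≈ -0.16395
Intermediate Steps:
1/(1022/19131 + 24937/(-4053)) = 1/(1022*(1/19131) + 24937*(-1/4053)) = 1/(146/2733 - 24937/4053) = 1/(-7506787/1230761) = -1230761/7506787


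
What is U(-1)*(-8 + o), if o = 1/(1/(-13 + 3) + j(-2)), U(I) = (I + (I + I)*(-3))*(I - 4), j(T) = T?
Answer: 4450/21 ≈ 211.90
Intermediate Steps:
U(I) = -5*I*(-4 + I) (U(I) = (I + (2*I)*(-3))*(-4 + I) = (I - 6*I)*(-4 + I) = (-5*I)*(-4 + I) = -5*I*(-4 + I))
o = -10/21 (o = 1/(1/(-13 + 3) - 2) = 1/(1/(-10) - 2) = 1/(-1/10 - 2) = 1/(-21/10) = -10/21 ≈ -0.47619)
U(-1)*(-8 + o) = (5*(-1)*(4 - 1*(-1)))*(-8 - 10/21) = (5*(-1)*(4 + 1))*(-178/21) = (5*(-1)*5)*(-178/21) = -25*(-178/21) = 4450/21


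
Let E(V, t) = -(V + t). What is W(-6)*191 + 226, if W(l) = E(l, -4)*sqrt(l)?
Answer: 226 + 1910*I*sqrt(6) ≈ 226.0 + 4678.5*I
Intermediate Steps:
E(V, t) = -V - t
W(l) = sqrt(l)*(4 - l) (W(l) = (-l - 1*(-4))*sqrt(l) = (-l + 4)*sqrt(l) = (4 - l)*sqrt(l) = sqrt(l)*(4 - l))
W(-6)*191 + 226 = (sqrt(-6)*(4 - 1*(-6)))*191 + 226 = ((I*sqrt(6))*(4 + 6))*191 + 226 = ((I*sqrt(6))*10)*191 + 226 = (10*I*sqrt(6))*191 + 226 = 1910*I*sqrt(6) + 226 = 226 + 1910*I*sqrt(6)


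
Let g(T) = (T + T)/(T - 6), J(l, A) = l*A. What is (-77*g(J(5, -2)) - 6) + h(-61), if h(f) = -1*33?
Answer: -541/4 ≈ -135.25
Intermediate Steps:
J(l, A) = A*l
h(f) = -33
g(T) = 2*T/(-6 + T) (g(T) = (2*T)/(-6 + T) = 2*T/(-6 + T))
(-77*g(J(5, -2)) - 6) + h(-61) = (-154*(-2*5)/(-6 - 2*5) - 6) - 33 = (-154*(-10)/(-6 - 10) - 6) - 33 = (-154*(-10)/(-16) - 6) - 33 = (-154*(-10)*(-1)/16 - 6) - 33 = (-77*5/4 - 6) - 33 = (-385/4 - 6) - 33 = -409/4 - 33 = -541/4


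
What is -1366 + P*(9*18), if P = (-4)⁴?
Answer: 40106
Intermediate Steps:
P = 256
-1366 + P*(9*18) = -1366 + 256*(9*18) = -1366 + 256*162 = -1366 + 41472 = 40106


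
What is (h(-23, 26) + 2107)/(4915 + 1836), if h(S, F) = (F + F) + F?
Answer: 2185/6751 ≈ 0.32366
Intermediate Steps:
h(S, F) = 3*F (h(S, F) = 2*F + F = 3*F)
(h(-23, 26) + 2107)/(4915 + 1836) = (3*26 + 2107)/(4915 + 1836) = (78 + 2107)/6751 = 2185*(1/6751) = 2185/6751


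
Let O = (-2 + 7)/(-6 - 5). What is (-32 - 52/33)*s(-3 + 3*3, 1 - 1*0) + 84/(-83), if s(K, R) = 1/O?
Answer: 90704/1245 ≈ 72.855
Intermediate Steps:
O = -5/11 (O = 5/(-11) = 5*(-1/11) = -5/11 ≈ -0.45455)
s(K, R) = -11/5 (s(K, R) = 1/(-5/11) = -11/5)
(-32 - 52/33)*s(-3 + 3*3, 1 - 1*0) + 84/(-83) = (-32 - 52/33)*(-11/5) + 84/(-83) = (-32 - 52*1/33)*(-11/5) + 84*(-1/83) = (-32 - 52/33)*(-11/5) - 84/83 = -1108/33*(-11/5) - 84/83 = 1108/15 - 84/83 = 90704/1245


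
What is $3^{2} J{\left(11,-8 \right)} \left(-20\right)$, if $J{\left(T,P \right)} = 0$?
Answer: $0$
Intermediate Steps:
$3^{2} J{\left(11,-8 \right)} \left(-20\right) = 3^{2} \cdot 0 \left(-20\right) = 9 \cdot 0 \left(-20\right) = 0 \left(-20\right) = 0$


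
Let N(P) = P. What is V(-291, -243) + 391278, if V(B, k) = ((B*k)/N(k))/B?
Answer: 391279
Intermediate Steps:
V(B, k) = 1 (V(B, k) = ((B*k)/k)/B = B/B = 1)
V(-291, -243) + 391278 = 1 + 391278 = 391279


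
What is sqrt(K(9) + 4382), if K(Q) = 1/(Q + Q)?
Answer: sqrt(157754)/6 ≈ 66.197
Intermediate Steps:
K(Q) = 1/(2*Q)
sqrt(K(9) + 4382) = sqrt((1/2)/9 + 4382) = sqrt((1/2)*(1/9) + 4382) = sqrt(1/18 + 4382) = sqrt(78877/18) = sqrt(157754)/6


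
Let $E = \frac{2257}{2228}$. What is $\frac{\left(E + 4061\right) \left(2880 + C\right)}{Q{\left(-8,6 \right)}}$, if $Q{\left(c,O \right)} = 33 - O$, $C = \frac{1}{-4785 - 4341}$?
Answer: $\frac{237864391625035}{548983656} \approx 4.3328 \cdot 10^{5}$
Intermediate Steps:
$C = - \frac{1}{9126}$ ($C = \frac{1}{-9126} = - \frac{1}{9126} \approx -0.00010958$)
$E = \frac{2257}{2228}$ ($E = 2257 \cdot \frac{1}{2228} = \frac{2257}{2228} \approx 1.013$)
$\frac{\left(E + 4061\right) \left(2880 + C\right)}{Q{\left(-8,6 \right)}} = \frac{\left(\frac{2257}{2228} + 4061\right) \left(2880 - \frac{1}{9126}\right)}{33 - 6} = \frac{\frac{9050165}{2228} \cdot \frac{26282879}{9126}}{33 - 6} = \frac{237864391625035}{20332728 \cdot 27} = \frac{237864391625035}{20332728} \cdot \frac{1}{27} = \frac{237864391625035}{548983656}$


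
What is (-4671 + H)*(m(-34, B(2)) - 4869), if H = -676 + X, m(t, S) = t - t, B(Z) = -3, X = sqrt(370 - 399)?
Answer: 26034543 - 4869*I*sqrt(29) ≈ 2.6035e+7 - 26220.0*I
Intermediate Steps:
X = I*sqrt(29) (X = sqrt(-29) = I*sqrt(29) ≈ 5.3852*I)
m(t, S) = 0
H = -676 + I*sqrt(29) ≈ -676.0 + 5.3852*I
(-4671 + H)*(m(-34, B(2)) - 4869) = (-4671 + (-676 + I*sqrt(29)))*(0 - 4869) = (-5347 + I*sqrt(29))*(-4869) = 26034543 - 4869*I*sqrt(29)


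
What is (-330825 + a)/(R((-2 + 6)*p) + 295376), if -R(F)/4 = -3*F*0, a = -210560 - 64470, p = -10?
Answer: -605855/295376 ≈ -2.0511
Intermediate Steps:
a = -275030
R(F) = 0 (R(F) = -4*(-3*F)*0 = -4*0 = 0)
(-330825 + a)/(R((-2 + 6)*p) + 295376) = (-330825 - 275030)/(0 + 295376) = -605855/295376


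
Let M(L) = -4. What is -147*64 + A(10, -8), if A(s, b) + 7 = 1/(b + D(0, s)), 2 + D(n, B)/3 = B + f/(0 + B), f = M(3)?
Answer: -696705/74 ≈ -9414.9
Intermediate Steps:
f = -4
D(n, B) = -6 - 12/B + 3*B (D(n, B) = -6 + 3*(B - 4/(0 + B)) = -6 + 3*(B - 4/B) = -6 + (-12/B + 3*B) = -6 - 12/B + 3*B)
A(s, b) = -7 + 1/(-6 + b - 12/s + 3*s) (A(s, b) = -7 + 1/(b + (-6 - 12/s + 3*s)) = -7 + 1/(-6 + b - 12/s + 3*s))
-147*64 + A(10, -8) = -147*64 + (84 - 1*10*(-43 + 7*(-8) + 21*10))/(-12 + 10*(-6 - 8 + 3*10)) = -9408 + (84 - 1*10*(-43 - 56 + 210))/(-12 + 10*(-6 - 8 + 30)) = -9408 + (84 - 1*10*111)/(-12 + 10*16) = -9408 + (84 - 1110)/(-12 + 160) = -9408 - 1026/148 = -9408 + (1/148)*(-1026) = -9408 - 513/74 = -696705/74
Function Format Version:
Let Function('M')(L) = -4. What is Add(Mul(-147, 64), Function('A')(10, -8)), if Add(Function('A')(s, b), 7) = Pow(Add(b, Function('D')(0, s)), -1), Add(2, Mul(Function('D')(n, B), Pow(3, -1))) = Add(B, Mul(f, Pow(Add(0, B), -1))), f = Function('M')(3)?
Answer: Rational(-696705, 74) ≈ -9414.9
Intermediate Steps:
f = -4
Function('D')(n, B) = Add(-6, Mul(-12, Pow(B, -1)), Mul(3, B)) (Function('D')(n, B) = Add(-6, Mul(3, Add(B, Mul(-4, Pow(Add(0, B), -1))))) = Add(-6, Mul(3, Add(B, Mul(-4, Pow(B, -1))))) = Add(-6, Add(Mul(-12, Pow(B, -1)), Mul(3, B))) = Add(-6, Mul(-12, Pow(B, -1)), Mul(3, B)))
Function('A')(s, b) = Add(-7, Pow(Add(-6, b, Mul(-12, Pow(s, -1)), Mul(3, s)), -1)) (Function('A')(s, b) = Add(-7, Pow(Add(b, Add(-6, Mul(-12, Pow(s, -1)), Mul(3, s))), -1)) = Add(-7, Pow(Add(-6, b, Mul(-12, Pow(s, -1)), Mul(3, s)), -1)))
Add(Mul(-147, 64), Function('A')(10, -8)) = Add(Mul(-147, 64), Mul(Pow(Add(-12, Mul(10, Add(-6, -8, Mul(3, 10)))), -1), Add(84, Mul(-1, 10, Add(-43, Mul(7, -8), Mul(21, 10)))))) = Add(-9408, Mul(Pow(Add(-12, Mul(10, Add(-6, -8, 30))), -1), Add(84, Mul(-1, 10, Add(-43, -56, 210))))) = Add(-9408, Mul(Pow(Add(-12, Mul(10, 16)), -1), Add(84, Mul(-1, 10, 111)))) = Add(-9408, Mul(Pow(Add(-12, 160), -1), Add(84, -1110))) = Add(-9408, Mul(Pow(148, -1), -1026)) = Add(-9408, Mul(Rational(1, 148), -1026)) = Add(-9408, Rational(-513, 74)) = Rational(-696705, 74)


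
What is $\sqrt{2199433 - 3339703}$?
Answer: $i \sqrt{1140270} \approx 1067.8 i$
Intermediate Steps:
$\sqrt{2199433 - 3339703} = \sqrt{-1140270} = i \sqrt{1140270}$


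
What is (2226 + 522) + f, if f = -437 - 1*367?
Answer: 1944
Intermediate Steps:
f = -804 (f = -437 - 367 = -804)
(2226 + 522) + f = (2226 + 522) - 804 = 2748 - 804 = 1944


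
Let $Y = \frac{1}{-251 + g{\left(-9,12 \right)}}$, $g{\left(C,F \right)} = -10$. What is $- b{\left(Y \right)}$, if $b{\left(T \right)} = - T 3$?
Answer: $- \frac{1}{87} \approx -0.011494$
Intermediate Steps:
$Y = - \frac{1}{261}$ ($Y = \frac{1}{-251 - 10} = \frac{1}{-261} = - \frac{1}{261} \approx -0.0038314$)
$b{\left(T \right)} = - 3 T$
$- b{\left(Y \right)} = - \frac{\left(-3\right) \left(-1\right)}{261} = \left(-1\right) \frac{1}{87} = - \frac{1}{87}$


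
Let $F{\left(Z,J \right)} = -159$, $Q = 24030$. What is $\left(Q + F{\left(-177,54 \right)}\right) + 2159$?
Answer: $26030$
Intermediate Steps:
$\left(Q + F{\left(-177,54 \right)}\right) + 2159 = \left(24030 - 159\right) + 2159 = 23871 + 2159 = 26030$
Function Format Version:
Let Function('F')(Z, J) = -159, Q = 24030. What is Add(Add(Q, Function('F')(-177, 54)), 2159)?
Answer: 26030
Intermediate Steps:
Add(Add(Q, Function('F')(-177, 54)), 2159) = Add(Add(24030, -159), 2159) = Add(23871, 2159) = 26030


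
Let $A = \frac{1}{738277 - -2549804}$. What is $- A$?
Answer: $- \frac{1}{3288081} \approx -3.0413 \cdot 10^{-7}$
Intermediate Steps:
$A = \frac{1}{3288081}$ ($A = \frac{1}{738277 + 2549804} = \frac{1}{3288081} \approx 3.0413 \cdot 10^{-7}$)
$- A = \left(-1\right) \frac{1}{3288081} = - \frac{1}{3288081}$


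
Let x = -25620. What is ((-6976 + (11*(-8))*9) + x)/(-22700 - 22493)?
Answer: 33388/45193 ≈ 0.73879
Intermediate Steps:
((-6976 + (11*(-8))*9) + x)/(-22700 - 22493) = ((-6976 + (11*(-8))*9) - 25620)/(-22700 - 22493) = ((-6976 - 88*9) - 25620)/(-45193) = ((-6976 - 792) - 25620)*(-1/45193) = (-7768 - 25620)*(-1/45193) = -33388*(-1/45193) = 33388/45193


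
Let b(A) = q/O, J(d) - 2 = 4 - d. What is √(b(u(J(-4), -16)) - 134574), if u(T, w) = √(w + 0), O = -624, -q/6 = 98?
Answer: I*√90971387/26 ≈ 366.84*I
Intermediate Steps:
q = -588 (q = -6*98 = -588)
J(d) = 6 - d (J(d) = 2 + (4 - d) = 6 - d)
u(T, w) = √w
b(A) = 49/52 (b(A) = -588/(-624) = -588*(-1/624) = 49/52)
√(b(u(J(-4), -16)) - 134574) = √(49/52 - 134574) = √(-6997799/52) = I*√90971387/26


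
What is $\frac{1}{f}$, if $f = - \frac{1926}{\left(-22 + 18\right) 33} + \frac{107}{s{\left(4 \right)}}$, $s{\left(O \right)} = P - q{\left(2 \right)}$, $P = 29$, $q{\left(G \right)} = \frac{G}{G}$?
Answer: $\frac{308}{5671} \approx 0.054311$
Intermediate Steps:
$q{\left(G \right)} = 1$
$s{\left(O \right)} = 28$ ($s{\left(O \right)} = 29 - 1 = 28$)
$f = \frac{5671}{308}$ ($f = - \frac{1926}{\left(-22 + 18\right) 33} + \frac{107}{28} = - \frac{1926}{\left(-4\right) 33} + 107 \cdot \frac{1}{28} = - \frac{1926}{-132} + \frac{107}{28} = \left(-1926\right) \left(- \frac{1}{132}\right) + \frac{107}{28} = \frac{321}{22} + \frac{107}{28} = \frac{5671}{308} \approx 18.412$)
$\frac{1}{f} = \frac{1}{\frac{5671}{308}} = \frac{308}{5671}$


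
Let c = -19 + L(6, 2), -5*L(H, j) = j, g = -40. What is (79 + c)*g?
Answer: -2384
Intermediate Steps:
L(H, j) = -j/5
c = -97/5 (c = -19 - ⅕*2 = -19 - ⅖ = -97/5 ≈ -19.400)
(79 + c)*g = (79 - 97/5)*(-40) = (298/5)*(-40) = -2384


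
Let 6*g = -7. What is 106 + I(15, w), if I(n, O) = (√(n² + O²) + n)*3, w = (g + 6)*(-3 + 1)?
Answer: 151 + √2866 ≈ 204.54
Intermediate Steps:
g = -7/6 (g = (⅙)*(-7) = -7/6 ≈ -1.1667)
w = -29/3 (w = (-7/6 + 6)*(-3 + 1) = (29/6)*(-2) = -29/3 ≈ -9.6667)
I(n, O) = 3*n + 3*√(O² + n²) (I(n, O) = (√(O² + n²) + n)*3 = (n + √(O² + n²))*3 = 3*n + 3*√(O² + n²))
106 + I(15, w) = 106 + (3*15 + 3*√((-29/3)² + 15²)) = 106 + (45 + 3*√(841/9 + 225)) = 106 + (45 + 3*√(2866/9)) = 106 + (45 + 3*(√2866/3)) = 106 + (45 + √2866) = 151 + √2866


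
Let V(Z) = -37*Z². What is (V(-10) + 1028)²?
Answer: 7139584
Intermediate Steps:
(V(-10) + 1028)² = (-37*(-10)² + 1028)² = (-37*100 + 1028)² = (-3700 + 1028)² = (-2672)² = 7139584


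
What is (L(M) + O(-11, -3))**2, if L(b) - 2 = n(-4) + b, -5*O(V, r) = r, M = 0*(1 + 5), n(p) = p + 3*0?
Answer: 49/25 ≈ 1.9600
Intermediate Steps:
n(p) = p (n(p) = p + 0 = p)
M = 0 (M = 0*6 = 0)
O(V, r) = -r/5
L(b) = -2 + b (L(b) = 2 + (-4 + b) = -2 + b)
(L(M) + O(-11, -3))**2 = ((-2 + 0) - 1/5*(-3))**2 = (-2 + 3/5)**2 = (-7/5)**2 = 49/25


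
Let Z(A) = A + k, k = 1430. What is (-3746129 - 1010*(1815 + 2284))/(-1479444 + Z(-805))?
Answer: 7886119/1478819 ≈ 5.3327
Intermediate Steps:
Z(A) = 1430 + A (Z(A) = A + 1430 = 1430 + A)
(-3746129 - 1010*(1815 + 2284))/(-1479444 + Z(-805)) = (-3746129 - 1010*(1815 + 2284))/(-1479444 + (1430 - 805)) = (-3746129 - 1010*4099)/(-1479444 + 625) = (-3746129 - 4139990)/(-1478819) = -7886119*(-1/1478819) = 7886119/1478819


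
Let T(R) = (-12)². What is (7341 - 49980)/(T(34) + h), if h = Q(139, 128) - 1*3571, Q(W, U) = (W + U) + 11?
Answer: 42639/3149 ≈ 13.540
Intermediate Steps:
Q(W, U) = 11 + U + W (Q(W, U) = (U + W) + 11 = 11 + U + W)
h = -3293 (h = (11 + 128 + 139) - 1*3571 = 278 - 3571 = -3293)
T(R) = 144
(7341 - 49980)/(T(34) + h) = (7341 - 49980)/(144 - 3293) = -42639/(-3149) = -42639*(-1/3149) = 42639/3149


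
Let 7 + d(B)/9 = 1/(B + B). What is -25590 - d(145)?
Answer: -7402839/290 ≈ -25527.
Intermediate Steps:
d(B) = -63 + 9/(2*B) (d(B) = -63 + 9/(B + B) = -63 + 9/((2*B)) = -63 + 9*(1/(2*B)) = -63 + 9/(2*B))
-25590 - d(145) = -25590 - (-63 + (9/2)/145) = -25590 - (-63 + (9/2)*(1/145)) = -25590 - (-63 + 9/290) = -25590 - 1*(-18261/290) = -25590 + 18261/290 = -7402839/290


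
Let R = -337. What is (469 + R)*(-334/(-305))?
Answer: 44088/305 ≈ 144.55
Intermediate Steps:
(469 + R)*(-334/(-305)) = (469 - 337)*(-334/(-305)) = 132*(-334*(-1/305)) = 132*(334/305) = 44088/305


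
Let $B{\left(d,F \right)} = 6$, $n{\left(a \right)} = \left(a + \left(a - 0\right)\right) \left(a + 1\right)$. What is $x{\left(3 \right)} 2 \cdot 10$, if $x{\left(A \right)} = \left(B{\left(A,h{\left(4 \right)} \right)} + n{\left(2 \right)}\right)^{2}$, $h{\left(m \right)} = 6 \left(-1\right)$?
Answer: $6480$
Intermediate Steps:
$h{\left(m \right)} = -6$
$n{\left(a \right)} = 2 a \left(1 + a\right)$ ($n{\left(a \right)} = \left(a + \left(a + 0\right)\right) \left(1 + a\right) = \left(a + a\right) \left(1 + a\right) = 2 a \left(1 + a\right)$)
$x{\left(A \right)} = 324$ ($x{\left(A \right)} = \left(6 + 2 \cdot 2 \left(1 + 2\right)\right)^{2} = \left(6 + 2 \cdot 2 \cdot 3\right)^{2} = \left(6 + 12\right)^{2} = 18^{2} = 324$)
$x{\left(3 \right)} 2 \cdot 10 = 324 \cdot 2 \cdot 10 = 648 \cdot 10 = 6480$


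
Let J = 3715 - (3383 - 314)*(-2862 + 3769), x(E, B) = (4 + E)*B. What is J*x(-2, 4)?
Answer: -22238944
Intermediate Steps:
x(E, B) = B*(4 + E)
J = -2779868 (J = 3715 - 3069*907 = 3715 - 1*2783583 = 3715 - 2783583 = -2779868)
J*x(-2, 4) = -11119472*(4 - 2) = -11119472*2 = -2779868*8 = -22238944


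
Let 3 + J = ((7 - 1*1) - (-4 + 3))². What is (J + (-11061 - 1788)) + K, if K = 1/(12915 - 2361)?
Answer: -135122861/10554 ≈ -12803.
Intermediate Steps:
K = 1/10554 ≈ 9.4751e-5
J = 46 (J = -3 + ((7 - 1*1) - (-4 + 3))² = -3 + ((7 - 1) - 1*(-1))² = -3 + (6 + 1)² = -3 + 7² = -3 + 49 = 46)
(J + (-11061 - 1788)) + K = (46 + (-11061 - 1788)) + 1/10554 = (46 - 12849) + 1/10554 = -12803 + 1/10554 = -135122861/10554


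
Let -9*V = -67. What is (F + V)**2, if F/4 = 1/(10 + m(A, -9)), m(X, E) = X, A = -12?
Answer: 2401/81 ≈ 29.642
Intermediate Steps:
V = 67/9 (V = -1/9*(-67) = 67/9 ≈ 7.4444)
F = -2 (F = 4/(10 - 12) = 4/(-2) = 4*(-1/2) = -2)
(F + V)**2 = (-2 + 67/9)**2 = (49/9)**2 = 2401/81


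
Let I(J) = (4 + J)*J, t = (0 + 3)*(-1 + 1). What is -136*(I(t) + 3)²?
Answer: -1224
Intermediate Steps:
t = 0 (t = 3*0 = 0)
I(J) = J*(4 + J)
-136*(I(t) + 3)² = -136*(0*(4 + 0) + 3)² = -136*(0*4 + 3)² = -136*(0 + 3)² = -136*3² = -136*9 = -1224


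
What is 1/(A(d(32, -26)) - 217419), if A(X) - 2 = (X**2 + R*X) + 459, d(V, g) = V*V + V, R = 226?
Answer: 1/1136834 ≈ 8.7964e-7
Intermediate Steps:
d(V, g) = V + V**2 (d(V, g) = V**2 + V = V + V**2)
A(X) = 461 + X**2 + 226*X (A(X) = 2 + ((X**2 + 226*X) + 459) = 2 + (459 + X**2 + 226*X) = 461 + X**2 + 226*X)
1/(A(d(32, -26)) - 217419) = 1/((461 + (32*(1 + 32))**2 + 226*(32*(1 + 32))) - 217419) = 1/((461 + (32*33)**2 + 226*(32*33)) - 217419) = 1/((461 + 1056**2 + 226*1056) - 217419) = 1/((461 + 1115136 + 238656) - 217419) = 1/(1354253 - 217419) = 1/1136834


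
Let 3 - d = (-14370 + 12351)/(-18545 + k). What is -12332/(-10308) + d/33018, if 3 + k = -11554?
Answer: 340493930443/284588943708 ≈ 1.1964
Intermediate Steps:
k = -11557 (k = -3 - 11554 = -11557)
d = 29429/10034 (d = 3 - (-14370 + 12351)/(-18545 - 11557) = 3 - (-2019)/(-30102) = 3 - (-2019)*(-1)/30102 = 3 - 1*673/10034 = 3 - 673/10034 = 29429/10034 ≈ 2.9329)
-12332/(-10308) + d/33018 = -12332/(-10308) + (29429/10034)/33018 = -12332*(-1/10308) + (29429/10034)*(1/33018) = 3083/2577 + 29429/331302612 = 340493930443/284588943708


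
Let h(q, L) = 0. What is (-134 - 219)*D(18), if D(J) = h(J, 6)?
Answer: 0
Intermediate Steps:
D(J) = 0
(-134 - 219)*D(18) = (-134 - 219)*0 = -353*0 = 0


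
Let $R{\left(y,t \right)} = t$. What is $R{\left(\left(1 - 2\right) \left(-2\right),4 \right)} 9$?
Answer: $36$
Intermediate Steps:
$R{\left(\left(1 - 2\right) \left(-2\right),4 \right)} 9 = 4 \cdot 9 = 36$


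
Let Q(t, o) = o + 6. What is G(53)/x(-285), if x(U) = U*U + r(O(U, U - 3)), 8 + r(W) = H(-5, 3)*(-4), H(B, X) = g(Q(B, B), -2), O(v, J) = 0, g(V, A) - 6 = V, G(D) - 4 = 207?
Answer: 211/81189 ≈ 0.0025989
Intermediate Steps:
Q(t, o) = 6 + o
G(D) = 211 (G(D) = 4 + 207 = 211)
g(V, A) = 6 + V
H(B, X) = 12 + B (H(B, X) = 6 + (6 + B) = 12 + B)
r(W) = -36 (r(W) = -8 + (12 - 5)*(-4) = -8 + 7*(-4) = -8 - 28 = -36)
x(U) = -36 + U² (x(U) = U*U - 36 = U² - 36 = -36 + U²)
G(53)/x(-285) = 211/(-36 + (-285)²) = 211/(-36 + 81225) = 211/81189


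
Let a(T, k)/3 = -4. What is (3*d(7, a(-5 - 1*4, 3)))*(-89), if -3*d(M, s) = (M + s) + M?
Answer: 178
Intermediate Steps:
a(T, k) = -12 (a(T, k) = 3*(-4) = -12)
d(M, s) = -2*M/3 - s/3 (d(M, s) = -((M + s) + M)/3 = -(s + 2*M)/3 = -2*M/3 - s/3)
(3*d(7, a(-5 - 1*4, 3)))*(-89) = (3*(-2/3*7 - 1/3*(-12)))*(-89) = (3*(-14/3 + 4))*(-89) = (3*(-2/3))*(-89) = -2*(-89) = 178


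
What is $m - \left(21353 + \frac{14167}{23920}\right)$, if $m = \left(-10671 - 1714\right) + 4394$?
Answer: $- \frac{701922647}{23920} \approx -29345.0$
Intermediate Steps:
$m = -7991$ ($m = -12385 + 4394 = -7991$)
$m - \left(21353 + \frac{14167}{23920}\right) = -7991 - \left(21353 + \frac{14167}{23920}\right) = -7991 - \frac{510777927}{23920} = - \frac{701922647}{23920}$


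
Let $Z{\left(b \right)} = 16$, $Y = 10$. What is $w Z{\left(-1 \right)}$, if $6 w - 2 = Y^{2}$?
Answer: $272$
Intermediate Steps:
$w = 17$ ($w = \frac{1}{3} + \frac{10^{2}}{6} = \frac{1}{3} + \frac{1}{6} \cdot 100 = \frac{1}{3} + \frac{50}{3} = 17$)
$w Z{\left(-1 \right)} = 17 \cdot 16 = 272$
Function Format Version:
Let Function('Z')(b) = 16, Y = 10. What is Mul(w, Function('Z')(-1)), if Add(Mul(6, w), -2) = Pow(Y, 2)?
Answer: 272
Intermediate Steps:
w = 17 (w = Add(Rational(1, 3), Mul(Rational(1, 6), Pow(10, 2))) = Add(Rational(1, 3), Mul(Rational(1, 6), 100)) = Add(Rational(1, 3), Rational(50, 3)) = 17)
Mul(w, Function('Z')(-1)) = Mul(17, 16) = 272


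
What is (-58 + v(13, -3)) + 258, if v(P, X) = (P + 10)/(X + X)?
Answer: 1177/6 ≈ 196.17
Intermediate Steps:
v(P, X) = (10 + P)/(2*X) (v(P, X) = (10 + P)/((2*X)) = (10 + P)*(1/(2*X)) = (10 + P)/(2*X))
(-58 + v(13, -3)) + 258 = (-58 + (½)*(10 + 13)/(-3)) + 258 = (-58 + (½)*(-⅓)*23) + 258 = (-58 - 23/6) + 258 = -371/6 + 258 = 1177/6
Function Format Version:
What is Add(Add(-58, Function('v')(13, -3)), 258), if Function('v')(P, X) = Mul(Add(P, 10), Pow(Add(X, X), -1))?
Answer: Rational(1177, 6) ≈ 196.17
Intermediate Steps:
Function('v')(P, X) = Mul(Rational(1, 2), Pow(X, -1), Add(10, P)) (Function('v')(P, X) = Mul(Add(10, P), Pow(Mul(2, X), -1)) = Mul(Add(10, P), Mul(Rational(1, 2), Pow(X, -1))) = Mul(Rational(1, 2), Pow(X, -1), Add(10, P)))
Add(Add(-58, Function('v')(13, -3)), 258) = Add(Add(-58, Mul(Rational(1, 2), Pow(-3, -1), Add(10, 13))), 258) = Add(Add(-58, Mul(Rational(1, 2), Rational(-1, 3), 23)), 258) = Add(Add(-58, Rational(-23, 6)), 258) = Add(Rational(-371, 6), 258) = Rational(1177, 6)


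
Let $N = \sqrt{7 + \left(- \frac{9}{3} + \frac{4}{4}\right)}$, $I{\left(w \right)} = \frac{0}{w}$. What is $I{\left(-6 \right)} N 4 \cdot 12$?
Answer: $0$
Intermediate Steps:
$I{\left(w \right)} = 0$
$N = \sqrt{5}$ ($N = \sqrt{7 + \left(\left(-9\right) \frac{1}{3} + 4 \cdot \frac{1}{4}\right)} = \sqrt{7 + \left(-3 + 1\right)} = \sqrt{7 - 2} = \sqrt{5} \approx 2.2361$)
$I{\left(-6 \right)} N 4 \cdot 12 = 0 \sqrt{5} \cdot 4 \cdot 12 = 0 \cdot 48 = 0$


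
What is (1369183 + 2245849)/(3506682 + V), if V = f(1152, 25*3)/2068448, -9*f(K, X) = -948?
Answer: 5608129282752/5440042027231 ≈ 1.0309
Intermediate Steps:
f(K, X) = 316/3 (f(K, X) = -1/9*(-948) = 316/3)
V = 79/1551336 (V = (316/3)/2068448 = (316/3)*(1/2068448) = 79/1551336 ≈ 5.0924e-5)
(1369183 + 2245849)/(3506682 + V) = (1369183 + 2245849)/(3506682 + 79/1551336) = 3615032/(5440042027231/1551336) = 3615032*(1551336/5440042027231) = 5608129282752/5440042027231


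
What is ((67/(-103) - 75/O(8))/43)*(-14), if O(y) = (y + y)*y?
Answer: 114107/283456 ≈ 0.40256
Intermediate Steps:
O(y) = 2*y² (O(y) = (2*y)*y = 2*y²)
((67/(-103) - 75/O(8))/43)*(-14) = ((67/(-103) - 75/(2*8²))/43)*(-14) = ((67*(-1/103) - 75/(2*64))*(1/43))*(-14) = ((-67/103 - 75/128)*(1/43))*(-14) = -16301/13184*1/43*(-14) = -16301/566912*(-14) = 114107/283456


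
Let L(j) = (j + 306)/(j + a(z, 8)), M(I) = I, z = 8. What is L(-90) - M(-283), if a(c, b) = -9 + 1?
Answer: 13759/49 ≈ 280.80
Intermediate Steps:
a(c, b) = -8
L(j) = (306 + j)/(-8 + j) (L(j) = (j + 306)/(j - 8) = (306 + j)/(-8 + j))
L(-90) - M(-283) = (306 - 90)/(-8 - 90) - 1*(-283) = 216/(-98) + 283 = -1/98*216 + 283 = -108/49 + 283 = 13759/49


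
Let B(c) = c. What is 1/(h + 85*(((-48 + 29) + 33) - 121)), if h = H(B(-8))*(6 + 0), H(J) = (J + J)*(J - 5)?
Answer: -1/7847 ≈ -0.00012744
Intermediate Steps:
H(J) = 2*J*(-5 + J) (H(J) = (2*J)*(-5 + J) = 2*J*(-5 + J))
h = 1248 (h = (2*(-8)*(-5 - 8))*(6 + 0) = (2*(-8)*(-13))*6 = 208*6 = 1248)
1/(h + 85*(((-48 + 29) + 33) - 121)) = 1/(1248 + 85*(((-48 + 29) + 33) - 121)) = 1/(1248 + 85*((-19 + 33) - 121)) = 1/(1248 + 85*(14 - 121)) = 1/(1248 + 85*(-107)) = 1/(1248 - 9095) = 1/(-7847) = -1/7847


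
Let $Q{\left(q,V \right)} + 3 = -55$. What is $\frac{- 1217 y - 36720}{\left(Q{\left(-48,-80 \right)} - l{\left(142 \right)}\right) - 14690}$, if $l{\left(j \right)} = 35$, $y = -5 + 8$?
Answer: $\frac{40371}{14783} \approx 2.7309$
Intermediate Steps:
$y = 3$
$Q{\left(q,V \right)} = -58$ ($Q{\left(q,V \right)} = -3 - 55 = -58$)
$\frac{- 1217 y - 36720}{\left(Q{\left(-48,-80 \right)} - l{\left(142 \right)}\right) - 14690} = \frac{\left(-1217\right) 3 - 36720}{\left(-58 - 35\right) - 14690} = \frac{-3651 - 36720}{\left(-58 - 35\right) - 14690} = - \frac{40371}{-93 - 14690} = - \frac{40371}{-14783} = \left(-40371\right) \left(- \frac{1}{14783}\right) = \frac{40371}{14783}$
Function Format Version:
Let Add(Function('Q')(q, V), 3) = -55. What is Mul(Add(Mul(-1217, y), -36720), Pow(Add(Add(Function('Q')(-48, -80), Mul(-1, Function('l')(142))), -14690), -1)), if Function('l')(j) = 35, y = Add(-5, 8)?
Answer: Rational(40371, 14783) ≈ 2.7309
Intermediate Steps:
y = 3
Function('Q')(q, V) = -58 (Function('Q')(q, V) = Add(-3, -55) = -58)
Mul(Add(Mul(-1217, y), -36720), Pow(Add(Add(Function('Q')(-48, -80), Mul(-1, Function('l')(142))), -14690), -1)) = Mul(Add(Mul(-1217, 3), -36720), Pow(Add(Add(-58, Mul(-1, 35)), -14690), -1)) = Mul(Add(-3651, -36720), Pow(Add(Add(-58, -35), -14690), -1)) = Mul(-40371, Pow(Add(-93, -14690), -1)) = Mul(-40371, Pow(-14783, -1)) = Mul(-40371, Rational(-1, 14783)) = Rational(40371, 14783)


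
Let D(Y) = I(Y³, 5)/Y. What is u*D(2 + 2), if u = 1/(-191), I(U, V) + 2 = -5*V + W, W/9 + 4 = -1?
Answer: 18/191 ≈ 0.094241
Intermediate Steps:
W = -45 (W = -36 + 9*(-1) = -36 - 9 = -45)
I(U, V) = -47 - 5*V (I(U, V) = -2 + (-5*V - 45) = -2 + (-45 - 5*V) = -47 - 5*V)
u = -1/191 ≈ -0.0052356
D(Y) = -72/Y (D(Y) = (-47 - 5*5)/Y = (-47 - 25)/Y = -72/Y)
u*D(2 + 2) = -(-72)/(191*(2 + 2)) = -(-72)/(191*4) = -1/191*(-18) = 18/191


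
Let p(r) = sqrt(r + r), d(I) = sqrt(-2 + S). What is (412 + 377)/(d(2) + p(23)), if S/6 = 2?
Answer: 789/(sqrt(10) + sqrt(46)) ≈ 79.339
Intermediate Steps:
S = 12 (S = 6*2 = 12)
d(I) = sqrt(10) (d(I) = sqrt(-2 + 12) = sqrt(10))
p(r) = sqrt(2)*sqrt(r) (p(r) = sqrt(2*r) = sqrt(2)*sqrt(r))
(412 + 377)/(d(2) + p(23)) = (412 + 377)/(sqrt(10) + sqrt(2)*sqrt(23)) = 789/(sqrt(10) + sqrt(46))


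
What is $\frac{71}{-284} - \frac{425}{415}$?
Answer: $- \frac{423}{332} \approx -1.2741$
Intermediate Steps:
$\frac{71}{-284} - \frac{425}{415} = 71 \left(- \frac{1}{284}\right) - \frac{85}{83} = - \frac{1}{4} - \frac{85}{83} = - \frac{423}{332}$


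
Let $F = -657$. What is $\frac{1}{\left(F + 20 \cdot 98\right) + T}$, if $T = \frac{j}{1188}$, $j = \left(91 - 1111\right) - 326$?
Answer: $\frac{594}{773309} \approx 0.00076813$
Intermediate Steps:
$j = -1346$ ($j = -1020 - 326 = -1346$)
$T = - \frac{673}{594}$ ($T = - \frac{1346}{1188} = \left(-1346\right) \frac{1}{1188} = - \frac{673}{594} \approx -1.133$)
$\frac{1}{\left(F + 20 \cdot 98\right) + T} = \frac{1}{\left(-657 + 20 \cdot 98\right) - \frac{673}{594}} = \frac{1}{\left(-657 + 1960\right) - \frac{673}{594}} = \frac{1}{1303 - \frac{673}{594}} = \frac{1}{\frac{773309}{594}} = \frac{594}{773309}$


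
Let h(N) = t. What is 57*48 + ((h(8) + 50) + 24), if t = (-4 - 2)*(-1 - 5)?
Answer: 2846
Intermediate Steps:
t = 36 (t = -6*(-6) = 36)
h(N) = 36
57*48 + ((h(8) + 50) + 24) = 57*48 + ((36 + 50) + 24) = 2736 + (86 + 24) = 2736 + 110 = 2846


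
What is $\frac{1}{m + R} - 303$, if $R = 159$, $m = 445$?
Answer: $- \frac{183011}{604} \approx -303.0$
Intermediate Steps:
$\frac{1}{m + R} - 303 = \frac{1}{445 + 159} - 303 = \frac{1}{604} - 303 = - \frac{183011}{604}$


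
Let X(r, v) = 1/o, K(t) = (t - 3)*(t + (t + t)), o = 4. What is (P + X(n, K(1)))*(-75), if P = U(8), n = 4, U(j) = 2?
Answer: -675/4 ≈ -168.75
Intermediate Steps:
P = 2
K(t) = 3*t*(-3 + t) (K(t) = (-3 + t)*(t + 2*t) = (-3 + t)*(3*t) = 3*t*(-3 + t))
X(r, v) = ¼ (X(r, v) = 1/4 = ¼)
(P + X(n, K(1)))*(-75) = (2 + ¼)*(-75) = (9/4)*(-75) = -675/4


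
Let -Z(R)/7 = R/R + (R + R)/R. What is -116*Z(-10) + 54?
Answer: 2490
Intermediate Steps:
Z(R) = -21 (Z(R) = -7*(R/R + (R + R)/R) = -7*(1 + (2*R)/R) = -7*(1 + 2) = -7*3 = -21)
-116*Z(-10) + 54 = -116*(-21) + 54 = 2436 + 54 = 2490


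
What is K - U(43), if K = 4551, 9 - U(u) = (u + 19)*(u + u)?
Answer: 9874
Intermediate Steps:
U(u) = 9 - 2*u*(19 + u) (U(u) = 9 - (u + 19)*(u + u) = 9 - (19 + u)*2*u = 9 - 2*u*(19 + u))
K - U(43) = 4551 - (9 - 38*43 - 2*43**2) = 4551 - (9 - 1634 - 2*1849) = 4551 - (9 - 1634 - 3698) = 4551 - 1*(-5323) = 4551 + 5323 = 9874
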